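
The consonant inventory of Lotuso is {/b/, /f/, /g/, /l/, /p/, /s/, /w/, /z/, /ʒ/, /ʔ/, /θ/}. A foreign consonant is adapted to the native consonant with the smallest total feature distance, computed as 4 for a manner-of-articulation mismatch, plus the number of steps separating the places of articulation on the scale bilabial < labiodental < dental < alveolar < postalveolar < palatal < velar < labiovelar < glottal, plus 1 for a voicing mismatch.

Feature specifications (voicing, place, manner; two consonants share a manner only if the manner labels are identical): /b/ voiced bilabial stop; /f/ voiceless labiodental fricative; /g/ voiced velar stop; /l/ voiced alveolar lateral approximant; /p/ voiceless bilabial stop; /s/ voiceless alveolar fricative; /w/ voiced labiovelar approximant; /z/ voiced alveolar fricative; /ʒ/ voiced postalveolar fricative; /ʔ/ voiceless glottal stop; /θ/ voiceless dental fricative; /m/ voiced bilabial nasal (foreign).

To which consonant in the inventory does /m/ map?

/b/ is closest: manner differs (nasal→stop, +4), place distance 0 (bilabial→bilabial), same voicing; total 4. Next closest is /p/ at distance 5.

b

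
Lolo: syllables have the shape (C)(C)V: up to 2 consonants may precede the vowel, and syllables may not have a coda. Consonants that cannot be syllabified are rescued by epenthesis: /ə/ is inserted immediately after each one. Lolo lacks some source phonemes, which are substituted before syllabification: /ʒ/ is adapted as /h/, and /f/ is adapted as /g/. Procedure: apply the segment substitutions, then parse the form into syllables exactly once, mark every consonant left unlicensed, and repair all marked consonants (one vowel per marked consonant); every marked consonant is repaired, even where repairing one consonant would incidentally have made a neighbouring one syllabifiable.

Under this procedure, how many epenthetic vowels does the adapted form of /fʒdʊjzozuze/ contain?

1

After substitution the input is /ghdʊjzozuze/.
The unsyllabifiable consonants are /g/; each receives one epenthetic vowel.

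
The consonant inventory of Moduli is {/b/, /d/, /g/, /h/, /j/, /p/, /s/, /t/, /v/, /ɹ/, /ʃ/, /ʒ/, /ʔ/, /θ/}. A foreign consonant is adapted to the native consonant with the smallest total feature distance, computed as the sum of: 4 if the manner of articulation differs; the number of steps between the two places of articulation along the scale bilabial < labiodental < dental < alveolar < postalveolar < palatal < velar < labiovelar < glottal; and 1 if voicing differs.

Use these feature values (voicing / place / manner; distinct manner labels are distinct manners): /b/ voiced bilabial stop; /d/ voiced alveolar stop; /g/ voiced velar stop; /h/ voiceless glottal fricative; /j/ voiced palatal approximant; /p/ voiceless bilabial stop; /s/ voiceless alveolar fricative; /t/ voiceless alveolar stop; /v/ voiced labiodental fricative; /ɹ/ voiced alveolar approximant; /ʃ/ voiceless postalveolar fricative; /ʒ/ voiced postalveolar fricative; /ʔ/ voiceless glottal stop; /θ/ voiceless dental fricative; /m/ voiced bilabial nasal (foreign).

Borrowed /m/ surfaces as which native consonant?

b

/b/ is closest: manner differs (nasal→stop, +4), place distance 0 (bilabial→bilabial), same voicing; total 4. Next closest is /p/ at distance 5.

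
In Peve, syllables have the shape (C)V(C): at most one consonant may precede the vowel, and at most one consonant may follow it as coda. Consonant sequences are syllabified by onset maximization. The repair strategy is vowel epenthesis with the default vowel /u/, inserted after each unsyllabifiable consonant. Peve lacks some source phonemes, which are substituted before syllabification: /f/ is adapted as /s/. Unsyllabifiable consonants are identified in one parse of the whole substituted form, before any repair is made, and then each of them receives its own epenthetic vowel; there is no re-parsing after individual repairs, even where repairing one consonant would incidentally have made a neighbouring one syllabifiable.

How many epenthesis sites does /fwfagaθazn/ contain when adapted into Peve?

After substitution the input is /swsagaθazn/.
The unsyllabifiable consonants are /s/, /w/, /n/; each receives one epenthetic vowel.

3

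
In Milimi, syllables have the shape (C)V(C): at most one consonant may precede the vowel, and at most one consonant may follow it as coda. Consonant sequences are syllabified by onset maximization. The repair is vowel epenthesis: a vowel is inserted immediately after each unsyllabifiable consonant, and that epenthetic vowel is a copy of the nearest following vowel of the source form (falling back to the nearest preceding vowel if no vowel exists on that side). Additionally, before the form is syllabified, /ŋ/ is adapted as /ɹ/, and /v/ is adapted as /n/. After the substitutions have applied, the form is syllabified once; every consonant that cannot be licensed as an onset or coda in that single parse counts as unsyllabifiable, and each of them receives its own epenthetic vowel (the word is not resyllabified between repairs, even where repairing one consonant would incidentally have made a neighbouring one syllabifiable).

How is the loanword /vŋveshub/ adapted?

neɹeneshub

Substitution: /v/ → /n/, /ŋ/ → /ɹ/, giving /nɹneshub/.
Under (C)V(C), the unsyllabifiable consonants are /n/, /ɹ/ (at most one coda consonant is licensed; onsets are limited to one consonant).
Each unlicensed consonant becomes the onset of a new syllable: /n/ → /ne/, /ɹ/ → /ɹe/.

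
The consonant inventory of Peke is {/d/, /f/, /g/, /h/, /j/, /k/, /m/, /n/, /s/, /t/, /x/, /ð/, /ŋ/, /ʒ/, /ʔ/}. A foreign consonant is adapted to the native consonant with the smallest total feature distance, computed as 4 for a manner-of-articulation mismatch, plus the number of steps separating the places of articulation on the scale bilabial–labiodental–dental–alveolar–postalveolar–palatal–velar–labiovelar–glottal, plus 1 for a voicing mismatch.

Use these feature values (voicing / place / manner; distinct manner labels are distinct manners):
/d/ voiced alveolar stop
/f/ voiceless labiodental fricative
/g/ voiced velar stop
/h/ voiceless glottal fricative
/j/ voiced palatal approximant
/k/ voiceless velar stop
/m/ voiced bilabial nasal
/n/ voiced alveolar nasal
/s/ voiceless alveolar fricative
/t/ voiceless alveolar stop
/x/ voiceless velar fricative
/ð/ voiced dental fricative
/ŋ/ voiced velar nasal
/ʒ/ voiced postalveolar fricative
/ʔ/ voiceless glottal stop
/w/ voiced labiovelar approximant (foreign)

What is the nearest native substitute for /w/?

j

/j/ is closest: same manner (approximant), place distance 2 (labiovelar→palatal), same voicing; total 2. Next closest is /g/ at distance 5.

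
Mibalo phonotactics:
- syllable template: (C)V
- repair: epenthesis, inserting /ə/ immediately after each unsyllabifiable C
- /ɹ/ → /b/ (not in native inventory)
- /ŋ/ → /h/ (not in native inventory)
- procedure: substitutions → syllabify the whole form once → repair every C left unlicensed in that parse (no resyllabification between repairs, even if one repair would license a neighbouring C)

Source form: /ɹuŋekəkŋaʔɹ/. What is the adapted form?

buhekəkəhaʔəbə

Substitution: /ɹ/ → /b/, /ŋ/ → /h/, giving /buhekəkhaʔb/.
The consonants /k/, /ʔ/, /b/ cannot be parsed into a legal (C)V syllable (no codas are permitted; onsets are limited to one consonant).
Epenthesis after each stranded consonant: /k/ → /kə/, /ʔ/ → /ʔə/, /b/ → /bə/.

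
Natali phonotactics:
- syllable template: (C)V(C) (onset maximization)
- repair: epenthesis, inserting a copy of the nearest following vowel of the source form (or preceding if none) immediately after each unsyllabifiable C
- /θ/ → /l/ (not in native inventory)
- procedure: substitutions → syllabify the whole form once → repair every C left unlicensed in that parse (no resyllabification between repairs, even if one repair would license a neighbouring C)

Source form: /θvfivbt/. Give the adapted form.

livifivbiti

Substitution: /θ/ → /l/, giving /lvfivbt/.
Syllabifying with onset maximization leaves /l/, /v/, /b/, /t/ stranded (at most one coda consonant is licensed; onsets are limited to one consonant).
Each unlicensed consonant becomes the onset of a new syllable: /l/ → /li/, /v/ → /vi/, /b/ → /bi/, /t/ → /ti/.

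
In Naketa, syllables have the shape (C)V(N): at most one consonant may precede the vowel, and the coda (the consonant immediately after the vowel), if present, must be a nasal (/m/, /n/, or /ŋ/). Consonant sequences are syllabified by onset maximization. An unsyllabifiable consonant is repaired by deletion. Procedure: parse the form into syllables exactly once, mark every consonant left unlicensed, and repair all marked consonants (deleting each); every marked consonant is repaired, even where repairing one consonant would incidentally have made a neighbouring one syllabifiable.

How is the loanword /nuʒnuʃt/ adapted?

The consonants /ʒ/, /ʃ/, /t/ cannot be parsed into a legal (C)V(N) syllable (only a nasal (/m/, /n/, or /ŋ/) is licensed in coda position; onsets are limited to one consonant).
Deleting the stranded consonants removes /ʒ/, /ʃ/, /t/.

nunu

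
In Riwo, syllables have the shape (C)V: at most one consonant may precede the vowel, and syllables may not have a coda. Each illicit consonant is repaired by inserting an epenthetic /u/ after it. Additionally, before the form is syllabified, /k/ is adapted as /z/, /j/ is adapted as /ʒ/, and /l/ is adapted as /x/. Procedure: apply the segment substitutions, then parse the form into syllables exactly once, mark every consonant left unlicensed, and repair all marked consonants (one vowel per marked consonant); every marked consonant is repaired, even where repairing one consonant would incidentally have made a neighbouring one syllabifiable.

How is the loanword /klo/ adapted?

zuxo

Substitution: /k/ → /z/, /l/ → /x/, giving /zxo/.
Under (C)V, the unsyllabifiable consonants are /z/ (no codas are permitted; onsets are limited to one consonant).
Epenthesis after each stranded consonant: /z/ → /zu/.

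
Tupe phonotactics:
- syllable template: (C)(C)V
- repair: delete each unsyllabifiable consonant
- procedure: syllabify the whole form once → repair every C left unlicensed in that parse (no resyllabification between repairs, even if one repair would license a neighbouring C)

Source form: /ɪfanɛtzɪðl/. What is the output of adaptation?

ɪfanɛtzɪ

Syllabifying with onset maximization leaves /ð/, /l/ stranded (no codas are permitted; onsets may contain at most 2 consonants).
Deletion applies to /ð/, /l/.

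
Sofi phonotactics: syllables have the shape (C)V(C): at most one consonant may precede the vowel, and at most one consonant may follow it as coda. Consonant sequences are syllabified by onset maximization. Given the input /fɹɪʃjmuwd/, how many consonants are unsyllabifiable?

Under (C)V(C), the unsyllabifiable consonants are /f/, /j/, /d/ (at most one coda consonant is licensed; onsets are limited to one consonant).

3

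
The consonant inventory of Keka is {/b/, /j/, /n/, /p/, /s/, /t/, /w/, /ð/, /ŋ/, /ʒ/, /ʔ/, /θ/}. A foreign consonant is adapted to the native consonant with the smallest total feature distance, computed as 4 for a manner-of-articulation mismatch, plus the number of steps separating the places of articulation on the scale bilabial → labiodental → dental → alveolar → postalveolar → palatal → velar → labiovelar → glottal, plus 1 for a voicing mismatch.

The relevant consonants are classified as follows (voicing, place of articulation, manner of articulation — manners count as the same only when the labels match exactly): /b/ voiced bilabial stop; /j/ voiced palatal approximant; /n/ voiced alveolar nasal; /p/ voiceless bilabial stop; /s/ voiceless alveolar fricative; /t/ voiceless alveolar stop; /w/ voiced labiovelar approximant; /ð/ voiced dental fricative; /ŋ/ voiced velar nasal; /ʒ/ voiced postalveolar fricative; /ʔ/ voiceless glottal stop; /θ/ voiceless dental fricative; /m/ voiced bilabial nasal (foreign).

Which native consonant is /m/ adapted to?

n

/n/ is closest: same manner (nasal), place distance 3 (bilabial→alveolar), same voicing; total 3. Next closest is /b/ at distance 4.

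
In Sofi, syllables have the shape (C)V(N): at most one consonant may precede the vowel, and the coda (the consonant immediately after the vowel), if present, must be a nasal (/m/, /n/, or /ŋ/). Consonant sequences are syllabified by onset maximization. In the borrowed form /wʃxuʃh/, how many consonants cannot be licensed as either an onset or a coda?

Syllabifying with onset maximization leaves /w/, /ʃ/, /ʃ/, /h/ stranded (only a nasal (/m/, /n/, or /ŋ/) is licensed in coda position; onsets are limited to one consonant).

4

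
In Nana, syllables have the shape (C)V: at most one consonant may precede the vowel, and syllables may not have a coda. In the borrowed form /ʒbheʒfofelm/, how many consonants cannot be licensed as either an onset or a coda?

The consonants /ʒ/, /b/, /ʒ/, /l/, /m/ cannot be parsed into a legal (C)V syllable (no codas are permitted; onsets are limited to one consonant).

5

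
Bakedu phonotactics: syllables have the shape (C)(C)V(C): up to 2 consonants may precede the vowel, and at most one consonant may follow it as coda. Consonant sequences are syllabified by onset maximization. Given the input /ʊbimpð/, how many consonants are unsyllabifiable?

Syllabifying with onset maximization leaves /p/, /ð/ stranded (at most one coda consonant is licensed; onsets may contain at most 2 consonants).

2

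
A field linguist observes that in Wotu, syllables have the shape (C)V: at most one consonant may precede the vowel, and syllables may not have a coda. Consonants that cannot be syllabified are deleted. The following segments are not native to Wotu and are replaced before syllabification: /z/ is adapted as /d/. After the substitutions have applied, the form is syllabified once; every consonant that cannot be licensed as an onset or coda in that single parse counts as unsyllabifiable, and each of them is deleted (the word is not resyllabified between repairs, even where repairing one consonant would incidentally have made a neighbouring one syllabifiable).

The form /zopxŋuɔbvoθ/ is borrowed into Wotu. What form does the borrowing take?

doŋuɔvo

Substitution: /z/ → /d/, giving /dopxŋuɔbvoθ/.
Syllabifying with onset maximization leaves /p/, /x/, /b/, /θ/ stranded (no codas are permitted; onsets are limited to one consonant).
Deleting the stranded consonants removes /p/, /x/, /b/, /θ/.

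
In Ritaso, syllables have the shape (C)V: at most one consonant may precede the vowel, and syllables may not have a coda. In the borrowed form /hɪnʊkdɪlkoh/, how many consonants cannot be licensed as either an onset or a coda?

3

Under (C)V, the unsyllabifiable consonants are /k/, /l/, /h/ (no codas are permitted; onsets are limited to one consonant).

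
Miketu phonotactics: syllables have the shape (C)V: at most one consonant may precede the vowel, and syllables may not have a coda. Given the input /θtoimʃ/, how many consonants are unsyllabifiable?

The consonants /θ/, /m/, /ʃ/ cannot be parsed into a legal (C)V syllable (no codas are permitted; onsets are limited to one consonant).

3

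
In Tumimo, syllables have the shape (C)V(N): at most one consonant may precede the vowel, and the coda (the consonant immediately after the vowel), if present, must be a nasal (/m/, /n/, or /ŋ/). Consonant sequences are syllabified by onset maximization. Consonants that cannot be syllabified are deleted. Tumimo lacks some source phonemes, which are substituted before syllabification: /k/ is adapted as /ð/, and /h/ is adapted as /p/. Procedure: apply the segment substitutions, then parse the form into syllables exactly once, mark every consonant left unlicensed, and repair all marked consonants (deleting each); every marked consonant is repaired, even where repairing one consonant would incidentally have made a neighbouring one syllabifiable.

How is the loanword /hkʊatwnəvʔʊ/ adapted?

ðʊanəʔʊ

Substitution: /h/ → /p/, /k/ → /ð/, giving /pðʊatwnəvʔʊ/.
Syllabifying with onset maximization leaves /p/, /t/, /w/, /v/ stranded (only a nasal (/m/, /n/, or /ŋ/) is licensed in coda position; onsets are limited to one consonant).
Deleting the stranded consonants removes /p/, /t/, /w/, /v/.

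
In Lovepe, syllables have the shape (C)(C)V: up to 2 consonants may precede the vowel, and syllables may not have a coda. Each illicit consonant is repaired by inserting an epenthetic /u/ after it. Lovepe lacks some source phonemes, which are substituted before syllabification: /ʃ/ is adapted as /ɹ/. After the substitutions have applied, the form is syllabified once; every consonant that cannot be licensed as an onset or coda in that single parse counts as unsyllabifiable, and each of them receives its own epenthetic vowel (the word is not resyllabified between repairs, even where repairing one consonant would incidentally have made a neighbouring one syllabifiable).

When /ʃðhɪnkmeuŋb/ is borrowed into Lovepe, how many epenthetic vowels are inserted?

4

After substitution the input is /ɹðhɪnkmeuŋb/.
The unsyllabifiable consonants are /ɹ/, /n/, /ŋ/, /b/; each receives one epenthetic vowel.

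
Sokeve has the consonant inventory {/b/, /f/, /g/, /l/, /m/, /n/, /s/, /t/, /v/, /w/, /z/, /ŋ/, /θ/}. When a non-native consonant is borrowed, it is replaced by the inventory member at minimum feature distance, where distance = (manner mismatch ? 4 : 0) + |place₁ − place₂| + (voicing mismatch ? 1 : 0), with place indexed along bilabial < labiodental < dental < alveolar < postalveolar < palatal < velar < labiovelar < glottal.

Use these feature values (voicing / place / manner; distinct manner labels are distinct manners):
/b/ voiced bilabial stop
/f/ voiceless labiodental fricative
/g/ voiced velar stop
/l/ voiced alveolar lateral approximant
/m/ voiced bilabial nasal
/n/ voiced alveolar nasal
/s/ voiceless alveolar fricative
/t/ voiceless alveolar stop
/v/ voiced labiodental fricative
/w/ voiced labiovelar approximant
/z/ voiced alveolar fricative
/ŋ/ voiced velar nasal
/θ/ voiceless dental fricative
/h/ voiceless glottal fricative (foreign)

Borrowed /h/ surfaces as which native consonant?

/s/ is closest: same manner (fricative), place distance 5 (glottal→alveolar), same voicing; total 5. Next closest is /w/ at distance 6.

s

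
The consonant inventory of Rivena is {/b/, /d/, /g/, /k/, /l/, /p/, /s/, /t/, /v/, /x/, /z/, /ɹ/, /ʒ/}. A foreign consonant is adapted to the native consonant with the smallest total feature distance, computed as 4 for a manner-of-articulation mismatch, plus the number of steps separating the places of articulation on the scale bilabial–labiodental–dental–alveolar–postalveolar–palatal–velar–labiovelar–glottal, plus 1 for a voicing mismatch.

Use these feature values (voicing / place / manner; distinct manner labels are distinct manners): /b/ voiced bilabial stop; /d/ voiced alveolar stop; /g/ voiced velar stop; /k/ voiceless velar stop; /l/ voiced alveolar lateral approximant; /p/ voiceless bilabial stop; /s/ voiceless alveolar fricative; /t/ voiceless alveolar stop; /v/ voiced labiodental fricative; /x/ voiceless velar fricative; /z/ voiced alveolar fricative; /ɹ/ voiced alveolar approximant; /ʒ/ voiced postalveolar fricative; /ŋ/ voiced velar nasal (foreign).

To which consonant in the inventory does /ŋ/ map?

/g/ is closest: manner differs (nasal→stop, +4), place distance 0 (velar→velar), same voicing; total 4. Next closest is /k/ at distance 5.

g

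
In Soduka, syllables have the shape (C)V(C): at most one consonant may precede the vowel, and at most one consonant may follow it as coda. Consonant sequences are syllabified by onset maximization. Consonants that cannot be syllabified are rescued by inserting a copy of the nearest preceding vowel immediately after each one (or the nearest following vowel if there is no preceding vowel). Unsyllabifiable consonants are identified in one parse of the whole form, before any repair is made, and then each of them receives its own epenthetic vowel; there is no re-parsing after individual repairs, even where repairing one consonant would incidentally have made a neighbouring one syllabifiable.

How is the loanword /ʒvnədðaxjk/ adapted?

The consonants /ʒ/, /v/, /j/, /k/ cannot be parsed into a legal (C)V(C) syllable (at most one coda consonant is licensed; onsets are limited to one consonant).
Inserting the epenthetic vowel yields /ʒ/ → /ʒə/, /v/ → /və/, /j/ → /ja/, /k/ → /ka/.

ʒəvənədðaxjaka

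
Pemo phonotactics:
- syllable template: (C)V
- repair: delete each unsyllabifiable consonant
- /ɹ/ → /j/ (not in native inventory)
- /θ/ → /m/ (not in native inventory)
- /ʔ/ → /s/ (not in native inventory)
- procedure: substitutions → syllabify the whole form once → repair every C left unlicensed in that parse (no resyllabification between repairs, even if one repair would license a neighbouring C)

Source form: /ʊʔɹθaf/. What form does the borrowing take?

Substitution: /ʔ/ → /s/, /ɹ/ → /j/, /θ/ → /m/, giving /ʊsjmaf/.
Syllabifying with onset maximization leaves /s/, /j/, /f/ stranded (no codas are permitted; onsets are limited to one consonant).
Each unlicensed consonant is deleted: /s/, /j/, /f/.

ʊma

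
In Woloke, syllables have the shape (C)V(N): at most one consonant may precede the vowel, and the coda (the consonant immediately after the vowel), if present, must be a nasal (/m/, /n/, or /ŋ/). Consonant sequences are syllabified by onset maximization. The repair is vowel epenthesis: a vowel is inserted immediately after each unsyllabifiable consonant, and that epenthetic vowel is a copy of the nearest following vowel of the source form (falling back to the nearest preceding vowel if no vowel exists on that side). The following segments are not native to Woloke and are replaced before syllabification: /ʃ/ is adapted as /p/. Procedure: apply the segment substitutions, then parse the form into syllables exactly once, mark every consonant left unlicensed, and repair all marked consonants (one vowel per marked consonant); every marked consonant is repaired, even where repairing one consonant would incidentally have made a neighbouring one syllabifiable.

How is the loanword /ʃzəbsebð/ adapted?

Substitution: /ʃ/ → /p/, giving /pzəbsebð/.
Under (C)V(N), the unsyllabifiable consonants are /p/, /b/, /b/, /ð/ (only a nasal (/m/, /n/, or /ŋ/) is licensed in coda position; onsets are limited to one consonant).
Inserting the epenthetic vowel yields /p/ → /pə/, /b/ → /be/, /b/ → /be/, /ð/ → /ðe/.

pəzəbesebeðe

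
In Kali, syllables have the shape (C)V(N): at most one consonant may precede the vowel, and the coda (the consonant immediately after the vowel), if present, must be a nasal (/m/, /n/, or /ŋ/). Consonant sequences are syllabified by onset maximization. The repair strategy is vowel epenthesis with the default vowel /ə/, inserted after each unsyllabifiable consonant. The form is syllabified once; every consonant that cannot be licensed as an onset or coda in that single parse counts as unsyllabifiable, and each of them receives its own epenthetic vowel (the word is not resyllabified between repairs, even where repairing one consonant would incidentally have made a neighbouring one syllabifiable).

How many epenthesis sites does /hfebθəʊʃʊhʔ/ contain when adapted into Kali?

4

The unsyllabifiable consonants are /h/, /b/, /h/, /ʔ/; each receives one epenthetic vowel.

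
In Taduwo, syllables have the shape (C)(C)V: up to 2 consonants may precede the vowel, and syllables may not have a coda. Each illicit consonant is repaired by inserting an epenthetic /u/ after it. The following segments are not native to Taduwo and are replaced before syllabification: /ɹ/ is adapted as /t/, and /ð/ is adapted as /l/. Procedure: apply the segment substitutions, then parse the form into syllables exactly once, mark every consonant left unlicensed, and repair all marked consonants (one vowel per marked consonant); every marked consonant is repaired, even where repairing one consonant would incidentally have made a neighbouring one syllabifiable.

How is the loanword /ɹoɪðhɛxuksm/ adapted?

toɪlhɛxukusumu

Substitution: /ɹ/ → /t/, /ð/ → /l/, giving /toɪlhɛxuksm/.
The consonants /k/, /s/, /m/ cannot be parsed into a legal (C)(C)V syllable (no codas are permitted; onsets may contain at most 2 consonants).
Inserting the epenthetic vowel yields /k/ → /ku/, /s/ → /su/, /m/ → /mu/.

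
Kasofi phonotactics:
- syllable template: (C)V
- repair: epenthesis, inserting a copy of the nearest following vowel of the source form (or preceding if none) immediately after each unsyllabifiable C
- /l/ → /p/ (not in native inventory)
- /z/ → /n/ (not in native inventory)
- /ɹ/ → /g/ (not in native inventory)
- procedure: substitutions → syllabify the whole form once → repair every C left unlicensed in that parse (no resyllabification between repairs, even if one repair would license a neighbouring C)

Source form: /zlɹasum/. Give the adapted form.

napagasumu

Substitution: /z/ → /n/, /l/ → /p/, /ɹ/ → /g/, giving /npgasum/.
Syllabifying with onset maximization leaves /n/, /p/, /m/ stranded (no codas are permitted; onsets are limited to one consonant).
Inserting the epenthetic vowel yields /n/ → /na/, /p/ → /pa/, /m/ → /mu/.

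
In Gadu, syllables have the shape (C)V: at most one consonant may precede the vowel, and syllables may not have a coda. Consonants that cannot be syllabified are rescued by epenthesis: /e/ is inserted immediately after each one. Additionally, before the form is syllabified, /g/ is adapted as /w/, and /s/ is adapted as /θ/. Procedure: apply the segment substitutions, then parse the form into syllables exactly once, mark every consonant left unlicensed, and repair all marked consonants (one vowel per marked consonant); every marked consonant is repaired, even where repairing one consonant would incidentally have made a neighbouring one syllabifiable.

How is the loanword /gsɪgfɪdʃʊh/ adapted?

weθɪwefɪdeʃʊhe

Substitution: /g/ → /w/, /s/ → /θ/, giving /wθɪwfɪdʃʊh/.
The consonants /w/, /w/, /d/, /h/ cannot be parsed into a legal (C)V syllable (no codas are permitted; onsets are limited to one consonant).
Inserting the epenthetic vowel yields /w/ → /we/, /w/ → /we/, /d/ → /de/, /h/ → /he/.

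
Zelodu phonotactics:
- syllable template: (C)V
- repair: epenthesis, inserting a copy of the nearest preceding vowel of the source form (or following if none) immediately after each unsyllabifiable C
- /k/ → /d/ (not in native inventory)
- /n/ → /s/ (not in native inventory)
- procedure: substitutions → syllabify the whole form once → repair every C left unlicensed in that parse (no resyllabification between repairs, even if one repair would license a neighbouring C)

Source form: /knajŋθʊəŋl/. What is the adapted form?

dasajaŋaθʊəŋələ

Substitution: /k/ → /d/, /n/ → /s/, giving /dsajŋθʊəŋl/.
The consonants /d/, /j/, /ŋ/, /ŋ/, /l/ cannot be parsed into a legal (C)V syllable (no codas are permitted; onsets are limited to one consonant).
Each unlicensed consonant becomes the onset of a new syllable: /d/ → /da/, /j/ → /ja/, /ŋ/ → /ŋa/, /ŋ/ → /ŋə/, /l/ → /lə/.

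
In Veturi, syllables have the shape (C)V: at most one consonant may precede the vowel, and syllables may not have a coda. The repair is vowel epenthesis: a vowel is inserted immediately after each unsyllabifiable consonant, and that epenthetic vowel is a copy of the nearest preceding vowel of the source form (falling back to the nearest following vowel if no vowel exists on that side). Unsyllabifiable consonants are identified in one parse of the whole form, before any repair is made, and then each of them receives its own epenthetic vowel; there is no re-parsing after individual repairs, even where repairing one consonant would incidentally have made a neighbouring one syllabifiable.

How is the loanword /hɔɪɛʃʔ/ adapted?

hɔɪɛʃɛʔɛ

The consonants /ʃ/, /ʔ/ cannot be parsed into a legal (C)V syllable (no codas are permitted; onsets are limited to one consonant).
Inserting the epenthetic vowel yields /ʃ/ → /ʃɛ/, /ʔ/ → /ʔɛ/.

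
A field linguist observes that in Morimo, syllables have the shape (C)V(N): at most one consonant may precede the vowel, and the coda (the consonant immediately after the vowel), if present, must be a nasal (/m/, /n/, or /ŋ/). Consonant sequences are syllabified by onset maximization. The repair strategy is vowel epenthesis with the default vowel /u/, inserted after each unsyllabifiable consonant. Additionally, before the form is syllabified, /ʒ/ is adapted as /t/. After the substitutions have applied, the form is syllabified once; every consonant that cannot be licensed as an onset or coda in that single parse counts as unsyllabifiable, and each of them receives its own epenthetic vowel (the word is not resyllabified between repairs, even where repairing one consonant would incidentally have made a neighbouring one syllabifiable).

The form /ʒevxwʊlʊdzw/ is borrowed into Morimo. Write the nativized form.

tevuxuwʊlʊduzuwu

Substitution: /ʒ/ → /t/, giving /tevxwʊlʊdzw/.
The consonants /v/, /x/, /d/, /z/, /w/ cannot be parsed into a legal (C)V(N) syllable (only a nasal (/m/, /n/, or /ŋ/) is licensed in coda position; onsets are limited to one consonant).
Inserting the epenthetic vowel yields /v/ → /vu/, /x/ → /xu/, /d/ → /du/, /z/ → /zu/, /w/ → /wu/.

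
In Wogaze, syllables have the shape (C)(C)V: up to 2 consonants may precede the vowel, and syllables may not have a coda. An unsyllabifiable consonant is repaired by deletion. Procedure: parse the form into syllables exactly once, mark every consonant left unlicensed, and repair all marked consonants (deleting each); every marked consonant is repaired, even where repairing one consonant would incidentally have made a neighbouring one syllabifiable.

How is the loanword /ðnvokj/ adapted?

The consonants /ð/, /k/, /j/ cannot be parsed into a legal (C)(C)V syllable (no codas are permitted; onsets may contain at most 2 consonants).
Each unlicensed consonant is deleted: /ð/, /k/, /j/.

nvo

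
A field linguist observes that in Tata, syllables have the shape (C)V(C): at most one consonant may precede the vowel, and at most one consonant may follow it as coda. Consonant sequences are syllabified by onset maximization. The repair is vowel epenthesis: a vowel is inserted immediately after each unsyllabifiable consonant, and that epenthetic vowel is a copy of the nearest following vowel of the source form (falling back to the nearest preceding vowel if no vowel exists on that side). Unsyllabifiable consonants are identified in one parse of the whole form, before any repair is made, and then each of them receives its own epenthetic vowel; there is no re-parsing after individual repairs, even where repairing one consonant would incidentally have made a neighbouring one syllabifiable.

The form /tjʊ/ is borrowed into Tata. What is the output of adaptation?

Syllabifying with onset maximization leaves /t/ stranded (at most one coda consonant is licensed; onsets are limited to one consonant).
Epenthesis after each stranded consonant: /t/ → /tʊ/.

tʊjʊ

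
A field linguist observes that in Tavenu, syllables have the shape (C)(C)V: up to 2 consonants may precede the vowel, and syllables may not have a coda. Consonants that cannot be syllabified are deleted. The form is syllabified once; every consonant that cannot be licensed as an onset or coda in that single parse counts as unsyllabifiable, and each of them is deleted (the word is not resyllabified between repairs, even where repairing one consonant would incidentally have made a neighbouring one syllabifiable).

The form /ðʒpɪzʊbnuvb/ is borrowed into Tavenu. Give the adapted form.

ʒpɪzʊbnu

Syllabifying with onset maximization leaves /ð/, /v/, /b/ stranded (no codas are permitted; onsets may contain at most 2 consonants).
Deleting the stranded consonants removes /ð/, /v/, /b/.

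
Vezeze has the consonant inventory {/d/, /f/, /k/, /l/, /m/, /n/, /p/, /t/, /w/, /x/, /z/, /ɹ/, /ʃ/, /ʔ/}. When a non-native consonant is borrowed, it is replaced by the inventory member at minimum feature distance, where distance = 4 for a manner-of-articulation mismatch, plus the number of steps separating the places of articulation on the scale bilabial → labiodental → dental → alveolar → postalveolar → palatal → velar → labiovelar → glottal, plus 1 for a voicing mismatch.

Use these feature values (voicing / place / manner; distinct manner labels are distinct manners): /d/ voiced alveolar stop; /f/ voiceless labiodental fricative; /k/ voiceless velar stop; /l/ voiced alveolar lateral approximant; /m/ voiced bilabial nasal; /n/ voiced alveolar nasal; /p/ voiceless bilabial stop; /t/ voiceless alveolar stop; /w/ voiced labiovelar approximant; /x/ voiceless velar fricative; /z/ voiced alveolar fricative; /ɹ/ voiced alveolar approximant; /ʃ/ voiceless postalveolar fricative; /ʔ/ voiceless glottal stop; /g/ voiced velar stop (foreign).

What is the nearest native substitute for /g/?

/k/ is closest: same manner (stop), place distance 0 (velar→velar), voicing differs (+1); total 1. Next closest is /d/ at distance 3.

k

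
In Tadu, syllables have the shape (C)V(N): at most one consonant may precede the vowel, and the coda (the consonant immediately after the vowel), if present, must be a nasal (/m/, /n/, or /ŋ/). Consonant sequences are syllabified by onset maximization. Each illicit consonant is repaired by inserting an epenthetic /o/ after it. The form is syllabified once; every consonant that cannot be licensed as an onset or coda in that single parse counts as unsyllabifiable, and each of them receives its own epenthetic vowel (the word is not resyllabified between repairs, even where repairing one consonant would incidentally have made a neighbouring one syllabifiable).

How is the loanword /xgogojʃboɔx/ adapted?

Syllabifying with onset maximization leaves /x/, /j/, /ʃ/, /x/ stranded (only a nasal (/m/, /n/, or /ŋ/) is licensed in coda position; onsets are limited to one consonant).
Epenthesis after each stranded consonant: /x/ → /xo/, /j/ → /jo/, /ʃ/ → /ʃo/, /x/ → /xo/.

xogogojoʃoboɔxo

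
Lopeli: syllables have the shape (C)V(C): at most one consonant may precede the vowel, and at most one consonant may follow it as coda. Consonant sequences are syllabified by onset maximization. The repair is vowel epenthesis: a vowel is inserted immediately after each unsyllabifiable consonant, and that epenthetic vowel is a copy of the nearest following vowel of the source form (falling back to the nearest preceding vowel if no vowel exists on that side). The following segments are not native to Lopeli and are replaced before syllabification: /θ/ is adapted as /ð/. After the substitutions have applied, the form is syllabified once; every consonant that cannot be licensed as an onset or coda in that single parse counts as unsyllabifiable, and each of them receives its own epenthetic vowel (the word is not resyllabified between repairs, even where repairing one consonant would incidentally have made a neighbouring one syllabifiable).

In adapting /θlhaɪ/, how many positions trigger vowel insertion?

After substitution the input is /ðlhaɪ/.
The unsyllabifiable consonants are /ð/, /l/; each receives one epenthetic vowel.

2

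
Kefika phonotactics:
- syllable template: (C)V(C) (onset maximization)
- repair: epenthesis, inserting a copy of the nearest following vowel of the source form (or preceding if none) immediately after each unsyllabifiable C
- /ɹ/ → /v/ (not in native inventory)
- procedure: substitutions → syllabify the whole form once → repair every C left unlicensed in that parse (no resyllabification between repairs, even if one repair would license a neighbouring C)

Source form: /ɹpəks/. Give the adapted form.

vəpəksə

Substitution: /ɹ/ → /v/, giving /vpəks/.
Under (C)V(C), the unsyllabifiable consonants are /v/, /s/ (at most one coda consonant is licensed; onsets are limited to one consonant).
Each unlicensed consonant becomes the onset of a new syllable: /v/ → /və/, /s/ → /sə/.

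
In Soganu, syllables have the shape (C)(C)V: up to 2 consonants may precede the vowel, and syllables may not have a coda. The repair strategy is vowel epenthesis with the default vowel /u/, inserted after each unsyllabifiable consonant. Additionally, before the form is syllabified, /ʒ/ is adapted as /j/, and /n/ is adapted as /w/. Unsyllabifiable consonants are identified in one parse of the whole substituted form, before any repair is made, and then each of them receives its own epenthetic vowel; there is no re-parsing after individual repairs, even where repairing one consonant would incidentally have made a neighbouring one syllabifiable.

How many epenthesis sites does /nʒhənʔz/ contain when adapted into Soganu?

After substitution the input is /wjhəwʔz/.
The unsyllabifiable consonants are /w/, /w/, /ʔ/, /z/; each receives one epenthetic vowel.

4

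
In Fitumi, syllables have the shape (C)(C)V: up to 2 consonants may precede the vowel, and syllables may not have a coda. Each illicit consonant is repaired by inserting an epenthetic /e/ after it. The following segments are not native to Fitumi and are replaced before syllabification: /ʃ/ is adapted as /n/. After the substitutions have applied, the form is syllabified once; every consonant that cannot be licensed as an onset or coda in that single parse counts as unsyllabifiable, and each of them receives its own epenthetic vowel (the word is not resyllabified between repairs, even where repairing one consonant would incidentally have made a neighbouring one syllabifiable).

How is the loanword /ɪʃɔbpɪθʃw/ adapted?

Substitution: /ʃ/ → /n/, giving /ɪnɔbpɪθnw/.
The consonants /θ/, /n/, /w/ cannot be parsed into a legal (C)(C)V syllable (no codas are permitted; onsets may contain at most 2 consonants).
Epenthesis after each stranded consonant: /θ/ → /θe/, /n/ → /ne/, /w/ → /we/.

ɪnɔbpɪθenewe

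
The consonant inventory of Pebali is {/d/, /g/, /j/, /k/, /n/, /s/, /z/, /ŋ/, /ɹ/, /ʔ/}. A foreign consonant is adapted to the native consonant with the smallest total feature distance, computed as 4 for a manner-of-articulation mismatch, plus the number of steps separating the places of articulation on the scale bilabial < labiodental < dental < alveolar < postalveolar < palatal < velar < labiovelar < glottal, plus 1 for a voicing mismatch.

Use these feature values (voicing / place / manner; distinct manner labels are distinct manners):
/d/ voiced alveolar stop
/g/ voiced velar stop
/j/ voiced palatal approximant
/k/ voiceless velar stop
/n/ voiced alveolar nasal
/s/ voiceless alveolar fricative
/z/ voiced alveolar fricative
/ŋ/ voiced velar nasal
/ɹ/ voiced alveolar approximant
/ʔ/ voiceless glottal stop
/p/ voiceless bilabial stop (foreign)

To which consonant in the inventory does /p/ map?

d

/d/ is closest: same manner (stop), place distance 3 (bilabial→alveolar), voicing differs (+1); total 4. Next closest is /k/ at distance 6.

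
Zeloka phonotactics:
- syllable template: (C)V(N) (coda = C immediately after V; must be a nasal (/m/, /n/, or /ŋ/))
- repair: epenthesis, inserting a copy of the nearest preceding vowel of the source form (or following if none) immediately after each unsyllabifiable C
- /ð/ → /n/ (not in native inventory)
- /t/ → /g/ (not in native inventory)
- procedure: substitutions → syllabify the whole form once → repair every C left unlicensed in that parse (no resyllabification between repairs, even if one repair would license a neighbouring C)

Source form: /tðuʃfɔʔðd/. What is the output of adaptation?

gunuʃufɔʔɔnɔdɔ

Substitution: /t/ → /g/, /ð/ → /n/, giving /gnuʃfɔʔnd/.
The consonants /g/, /ʃ/, /ʔ/, /n/, /d/ cannot be parsed into a legal (C)V(N) syllable (only a nasal (/m/, /n/, or /ŋ/) is licensed in coda position; onsets are limited to one consonant).
Each unlicensed consonant becomes the onset of a new syllable: /g/ → /gu/, /ʃ/ → /ʃu/, /ʔ/ → /ʔɔ/, /n/ → /nɔ/, /d/ → /dɔ/.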